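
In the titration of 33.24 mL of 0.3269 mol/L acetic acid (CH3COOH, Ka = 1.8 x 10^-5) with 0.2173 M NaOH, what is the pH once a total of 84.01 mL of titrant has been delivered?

n(acid) = 0.3269 x 0.03324 = 0.01087 mol; n(NaOH) added = 0.2173 x 0.08401 = 0.01826 mol.
Base is in excess by 0.01826 - 0.01087 = 0.007389 mol in a total volume of 0.1172 L.
[OH^-] = 0.007389/0.1172 = 0.06302 M, so pOH = 1.20 and pH = 14.00 - 1.20 = 12.80.

12.80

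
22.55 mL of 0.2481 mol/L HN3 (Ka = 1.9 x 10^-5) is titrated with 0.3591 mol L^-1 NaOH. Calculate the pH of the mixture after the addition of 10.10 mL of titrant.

4.99

Initial n(HN3) = 0.2481 x 0.02255 = 0.005595 mol.
n(NaOH) added = 0.3591 x 0.01010 = 0.003627 mol, converting that many moles of HN3 to N3-.
Remaining n(HN3) = 0.001968 mol; n(N3-) = 0.003627 mol.
By Henderson-Hasselbalch, pH = pKa + log([A^-]/[HA]) = 4.72 + log(0.003627/0.001968) = 4.72 + (+0.27) = 4.99.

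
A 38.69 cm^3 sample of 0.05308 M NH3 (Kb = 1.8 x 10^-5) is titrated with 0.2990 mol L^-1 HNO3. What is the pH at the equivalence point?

n(NH3) = 0.05308 x 0.03869 = 0.002054 mol; V(HNO3) at equivalence = 0.002054/0.2990 = 0.006868 L.
At equivalence the base is fully converted to NH4+; total volume = 0.04556 L, so [NH4+] = 0.002054/0.04556 = 0.04508 M.
Ka(NH4+) = Kw/Kb = 1.0e-14 / 1.8 x 10^-5 = 5.56e-10.
[H^+] = sqrt(Ka x [NH4+]) = sqrt(5.56e-10 x 0.04508) = 5.00e-6 M.
pH = -log(5.00e-6) = 5.30.

5.30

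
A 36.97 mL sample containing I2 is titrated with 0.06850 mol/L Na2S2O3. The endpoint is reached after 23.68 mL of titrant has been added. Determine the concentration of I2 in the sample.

n(Na2S2O3) = 0.06850 x 0.02368 = 0.001622 mol.
From the balanced equation, 2 mol Na2S2O3 reacts with 1 mol I2, so n(I2) = 0.001622 x 1/2 = 0.0008110 mol.
[I2] = 0.0008110 / 0.03697 L = 0.0219 M.

0.0219 M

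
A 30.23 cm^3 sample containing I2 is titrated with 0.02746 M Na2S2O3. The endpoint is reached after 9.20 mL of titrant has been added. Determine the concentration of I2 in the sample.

0.00418 M

n(Na2S2O3) = 0.02746 x 0.009200 = 0.0002526 mol.
From the balanced equation, 2 mol Na2S2O3 reacts with 1 mol I2, so n(I2) = 0.0002526 x 1/2 = 0.0001263 mol.
[I2] = 0.0001263 / 0.03023 L = 0.00418 M.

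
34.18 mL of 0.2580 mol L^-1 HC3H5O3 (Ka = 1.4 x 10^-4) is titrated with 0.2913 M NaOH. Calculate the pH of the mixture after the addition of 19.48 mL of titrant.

Initial n(HC3H5O3) = 0.2580 x 0.03418 = 0.008818 mol.
n(NaOH) added = 0.2913 x 0.01948 = 0.005675 mol, converting that many moles of HC3H5O3 to C3H5O3-.
Remaining n(HC3H5O3) = 0.003144 mol; n(C3H5O3-) = 0.005675 mol.
By Henderson-Hasselbalch, pH = pKa + log([A^-]/[HA]) = 3.85 + log(0.005675/0.003144) = 3.85 + (+0.26) = 4.11.

4.11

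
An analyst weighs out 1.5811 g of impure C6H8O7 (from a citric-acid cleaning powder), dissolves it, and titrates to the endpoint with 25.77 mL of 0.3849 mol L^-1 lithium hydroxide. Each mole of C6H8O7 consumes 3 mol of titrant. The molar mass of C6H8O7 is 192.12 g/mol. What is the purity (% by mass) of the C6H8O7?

n(LiOH) = 0.3849 x 0.02577 = 0.009919 mol.
n(C6H8O7) = 0.009919 / 3 = 0.003306 mol.
mass of C6H8O7 = 0.003306 x 192.12 = 0.6352 g.
% purity = 0.6352 / 1.5811 x 100 = 40.2%.

40.2%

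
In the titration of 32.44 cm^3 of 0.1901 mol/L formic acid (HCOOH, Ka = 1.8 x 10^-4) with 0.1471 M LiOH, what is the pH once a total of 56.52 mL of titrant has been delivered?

12.38

n(acid) = 0.1901 x 0.03244 = 0.006167 mol; n(LiOH) added = 0.1471 x 0.05652 = 0.008314 mol.
Base is in excess by 0.008314 - 0.006167 = 0.002147 mol in a total volume of 0.08896 L.
[OH^-] = 0.002147/0.08896 = 0.02414 M, so pOH = 1.62 and pH = 14.00 - 1.62 = 12.38.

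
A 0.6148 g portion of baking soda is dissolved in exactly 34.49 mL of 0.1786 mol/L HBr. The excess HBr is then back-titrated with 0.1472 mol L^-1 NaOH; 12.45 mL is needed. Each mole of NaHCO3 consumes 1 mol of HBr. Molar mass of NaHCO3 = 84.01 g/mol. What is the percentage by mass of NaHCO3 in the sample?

Total n(HBr) added = 0.1786 x 0.03449 = 0.006160 mol.
n(NaOH) used = 0.1472 x 0.01245 = 0.001833 mol, which equals the excess n(HBr).
So n(HBr) consumed by the sample = 0.006160 - 0.001833 = 0.004327 mol.
n(NaHCO3) = 0.004327 / 1 = 0.004327 mol.
mass NaHCO3 = 0.004327 x 84.01 = 0.3635 g, so %NaHCO3 = 0.3635/0.6148 x 100 = 59.1%.

59.1%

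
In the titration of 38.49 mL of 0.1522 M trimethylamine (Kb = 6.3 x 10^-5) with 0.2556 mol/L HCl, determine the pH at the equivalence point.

5.41

n((CH3)3N) = 0.1522 x 0.03849 = 0.005858 mol; V(HCl) at equivalence = 0.005858/0.2556 = 0.02292 L.
At equivalence the base is fully converted to (CH3)3NH+; total volume = 0.06141 L, so [(CH3)3NH+] = 0.005858/0.06141 = 0.09540 M.
Ka((CH3)3NH+) = Kw/Kb = 1.0e-14 / 6.3 x 10^-5 = 1.59e-10.
[H^+] = sqrt(Ka x [(CH3)3NH+]) = sqrt(1.59e-10 x 0.09540) = 3.89e-6 M.
pH = -log(3.89e-6) = 5.41.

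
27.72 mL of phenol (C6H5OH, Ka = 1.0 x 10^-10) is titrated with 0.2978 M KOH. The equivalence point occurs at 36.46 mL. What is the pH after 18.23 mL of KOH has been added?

18.23 mL is exactly half the equivalence volume (36.46/2), i.e. the half-equivalence point.
There, n(HA) = n(A^-), so pH = pKa = -log(1.0 x 10^-10) = 10.00.

10.00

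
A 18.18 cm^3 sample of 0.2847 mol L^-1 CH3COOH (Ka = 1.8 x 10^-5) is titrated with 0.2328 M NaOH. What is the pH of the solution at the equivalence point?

8.93

n(CH3COOH) = 0.2847 x 0.01818 = 0.005176 mol; V(NaOH) at equivalence = 0.005176/0.2328 = 0.02223 L.
At equivalence all the acid is converted to CH3COO-; total volume = 0.01818 + 0.02223 = 0.04041 L, so [CH3COO-] = 0.005176/0.04041 = 0.1281 M.
Kb = Kw/Ka = 1.0e-14 / 1.8 x 10^-5 = 5.56e-10.
[OH^-] = sqrt(Kb x [CH3COO-]) = sqrt(5.56e-10 x 0.1281) = 8.44e-6 M.
pOH = 5.07, so pH = 14.00 - 5.07 = 8.93.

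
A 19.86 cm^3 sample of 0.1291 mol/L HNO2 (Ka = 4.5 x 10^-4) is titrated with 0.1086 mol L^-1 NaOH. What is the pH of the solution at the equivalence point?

8.06

n(HNO2) = 0.1291 x 0.01986 = 0.002564 mol; V(NaOH) at equivalence = 0.002564/0.1086 = 0.02361 L.
At equivalence all the acid is converted to NO2-; total volume = 0.01986 + 0.02361 = 0.04347 L, so [NO2-] = 0.002564/0.04347 = 0.05898 M.
Kb = Kw/Ka = 1.0e-14 / 4.5 x 10^-4 = 2.22e-11.
[OH^-] = sqrt(Kb x [NO2-]) = sqrt(2.22e-11 x 0.05898) = 1.14e-6 M.
pOH = 5.94, so pH = 14.00 - 5.94 = 8.06.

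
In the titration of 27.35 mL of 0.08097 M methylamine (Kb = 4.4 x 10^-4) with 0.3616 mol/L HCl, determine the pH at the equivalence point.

5.91

n(CH3NH2) = 0.08097 x 0.02735 = 0.002215 mol; V(HCl) at equivalence = 0.002215/0.3616 = 0.006124 L.
At equivalence the base is fully converted to CH3NH3+; total volume = 0.03347 L, so [CH3NH3+] = 0.002215/0.03347 = 0.06616 M.
Ka(CH3NH3+) = Kw/Kb = 1.0e-14 / 4.4 x 10^-4 = 2.27e-11.
[H^+] = sqrt(Ka x [CH3NH3+]) = sqrt(2.27e-11 x 0.06616) = 1.23e-6 M.
pH = -log(1.23e-6) = 5.91.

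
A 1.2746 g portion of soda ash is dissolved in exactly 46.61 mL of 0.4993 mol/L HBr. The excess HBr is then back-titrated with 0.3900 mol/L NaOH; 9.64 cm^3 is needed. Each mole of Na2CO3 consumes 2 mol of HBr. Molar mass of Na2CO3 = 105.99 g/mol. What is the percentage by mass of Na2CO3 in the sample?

81.1%

Total n(HBr) added = 0.4993 x 0.04661 = 0.02327 mol.
n(NaOH) used = 0.3900 x 0.009640 = 0.003760 mol, which equals the excess n(HBr).
So n(HBr) consumed by the sample = 0.02327 - 0.003760 = 0.01951 mol.
n(Na2CO3) = 0.01951 / 2 = 0.009756 mol.
mass Na2CO3 = 0.009756 x 105.99 = 1.034 g, so %Na2CO3 = 1.034/1.2746 x 100 = 81.1%.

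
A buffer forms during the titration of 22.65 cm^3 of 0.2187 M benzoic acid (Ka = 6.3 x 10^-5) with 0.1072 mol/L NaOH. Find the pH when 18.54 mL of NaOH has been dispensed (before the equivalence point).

Initial n(C6H5COOH) = 0.2187 x 0.02265 = 0.004954 mol.
n(NaOH) added = 0.1072 x 0.01854 = 0.001987 mol, converting that many moles of C6H5COOH to C6H5COO-.
Remaining n(C6H5COOH) = 0.002966 mol; n(C6H5COO-) = 0.001987 mol.
By Henderson-Hasselbalch, pH = pKa + log([A^-]/[HA]) = 4.20 + log(0.001987/0.002966) = 4.20 + (-0.17) = 4.03.

4.03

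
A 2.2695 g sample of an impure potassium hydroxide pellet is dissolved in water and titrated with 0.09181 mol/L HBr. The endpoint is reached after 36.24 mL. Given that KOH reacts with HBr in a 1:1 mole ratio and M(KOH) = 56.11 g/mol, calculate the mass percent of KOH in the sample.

8.23%

n(HBr) = 0.09181 x 0.03624 = 0.003327 mol.
n(KOH) = 0.003327 / 1 = 0.003327 mol.
mass of KOH = 0.003327 x 56.11 = 0.1867 g.
% purity = 0.1867 / 2.2695 x 100 = 8.23%.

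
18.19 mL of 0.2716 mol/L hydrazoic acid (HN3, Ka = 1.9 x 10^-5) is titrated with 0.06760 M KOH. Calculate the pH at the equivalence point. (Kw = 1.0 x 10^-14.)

n(HN3) = 0.2716 x 0.01819 = 0.004940 mol; V(KOH) at equivalence = 0.004940/0.06760 = 0.07308 L.
At equivalence all the acid is converted to N3-; total volume = 0.01819 + 0.07308 = 0.09127 L, so [N3-] = 0.004940/0.09127 = 0.05413 M.
Kb = Kw/Ka = 1.0e-14 / 1.9 x 10^-5 = 5.26e-10.
[OH^-] = sqrt(Kb x [N3-]) = sqrt(5.26e-10 x 0.05413) = 5.34e-6 M.
pOH = 5.27, so pH = 14.00 - 5.27 = 8.73.

8.73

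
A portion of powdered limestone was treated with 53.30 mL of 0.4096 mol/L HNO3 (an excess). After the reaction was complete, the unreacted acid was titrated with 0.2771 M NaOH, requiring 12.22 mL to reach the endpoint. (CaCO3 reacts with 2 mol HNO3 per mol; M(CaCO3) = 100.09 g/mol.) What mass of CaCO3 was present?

0.923 g

Total n(HNO3) added = 0.4096 x 0.05330 = 0.02183 mol.
n(NaOH) used = 0.2771 x 0.01222 = 0.003386 mol, which equals the excess n(HNO3).
So n(HNO3) consumed by the sample = 0.02183 - 0.003386 = 0.01845 mol.
n(CaCO3) = 0.01845 / 2 = 0.009223 mol.
mass = 0.009223 mol x 100.09 g/mol = 0.923 g.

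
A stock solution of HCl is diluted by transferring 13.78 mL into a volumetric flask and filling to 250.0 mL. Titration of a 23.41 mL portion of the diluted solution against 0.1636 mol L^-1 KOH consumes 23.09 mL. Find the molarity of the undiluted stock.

2.93 M

n(KOH) = 0.1636 x 0.02309 = 0.003778 mol.
n(HCl) in the aliquot = 0.003778 mol.
[diluted HCl] = 0.003778 / 0.02341 = 0.1614 M.
Dilution factor = 250.0/13.78 = 18.14, so [stock] = 0.1614 x 18.14 = 2.93 M.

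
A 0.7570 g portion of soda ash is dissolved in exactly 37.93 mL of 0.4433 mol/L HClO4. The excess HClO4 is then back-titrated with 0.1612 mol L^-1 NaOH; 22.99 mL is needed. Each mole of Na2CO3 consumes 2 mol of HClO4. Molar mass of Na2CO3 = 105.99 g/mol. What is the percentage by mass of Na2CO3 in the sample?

Total n(HClO4) added = 0.4433 x 0.03793 = 0.01681 mol.
n(NaOH) used = 0.1612 x 0.02299 = 0.003706 mol, which equals the excess n(HClO4).
So n(HClO4) consumed by the sample = 0.01681 - 0.003706 = 0.01311 mol.
n(Na2CO3) = 0.01311 / 2 = 0.006554 mol.
mass Na2CO3 = 0.006554 x 105.99 = 0.6947 g, so %Na2CO3 = 0.6947/0.7570 x 100 = 91.8%.

91.8%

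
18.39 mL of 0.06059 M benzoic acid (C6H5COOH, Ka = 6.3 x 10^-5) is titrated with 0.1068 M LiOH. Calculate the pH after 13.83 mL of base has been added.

12.05

n(acid) = 0.06059 x 0.01839 = 0.001114 mol; n(LiOH) added = 0.1068 x 0.01383 = 0.001477 mol.
Base is in excess by 0.001477 - 0.001114 = 0.0003628 mol in a total volume of 0.03222 L.
[OH^-] = 0.0003628/0.03222 = 0.01126 M, so pOH = 1.95 and pH = 14.00 - 1.95 = 12.05.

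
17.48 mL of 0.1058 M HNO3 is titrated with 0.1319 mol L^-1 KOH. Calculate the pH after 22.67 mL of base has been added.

12.45

n(acid) = 0.1058 x 0.01748 = 0.001849 mol; n(KOH) added = 0.1319 x 0.02267 = 0.002990 mol.
Base is in excess by 0.002990 - 0.001849 = 0.001141 mol in a total volume of 0.04015 L.
[OH^-] = 0.001141/0.04015 = 0.02841 M, so pOH = 1.55 and pH = 14.00 - 1.55 = 12.45.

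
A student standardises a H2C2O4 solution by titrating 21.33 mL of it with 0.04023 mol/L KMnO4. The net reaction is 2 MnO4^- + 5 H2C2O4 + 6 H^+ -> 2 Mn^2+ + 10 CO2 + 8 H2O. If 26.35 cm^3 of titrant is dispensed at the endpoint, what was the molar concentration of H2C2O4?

0.124 M

n(KMnO4) = 0.04023 x 0.02635 = 0.001060 mol.
From the balanced equation, 2 mol KMnO4 reacts with 5 mol H2C2O4, so n(H2C2O4) = 0.001060 x 5/2 = 0.002650 mol.
[H2C2O4] = 0.002650 / 0.02133 L = 0.124 M.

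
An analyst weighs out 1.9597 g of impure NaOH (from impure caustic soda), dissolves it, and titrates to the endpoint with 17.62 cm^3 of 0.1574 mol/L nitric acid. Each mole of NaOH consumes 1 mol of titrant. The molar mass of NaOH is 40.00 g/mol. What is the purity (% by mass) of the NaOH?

5.66%

n(HNO3) = 0.1574 x 0.01762 = 0.002773 mol.
n(NaOH) = 0.002773 / 1 = 0.002773 mol.
mass of NaOH = 0.002773 x 40.00 = 0.1109 g.
% purity = 0.1109 / 1.9597 x 100 = 5.66%.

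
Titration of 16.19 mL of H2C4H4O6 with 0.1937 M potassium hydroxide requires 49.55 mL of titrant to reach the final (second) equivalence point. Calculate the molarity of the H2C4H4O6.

n(KOH) = 0.1937 x 0.04955 = 0.009598 mol.
At the final (second) equivalence point, 2 mol OH^- react per mol H2C4H4O6, so n(H2C4H4O6) = 0.009598 / 2 = 0.004799 mol.
[H2C4H4O6] = 0.004799 / 0.01619 L = 0.296 M.

0.296 M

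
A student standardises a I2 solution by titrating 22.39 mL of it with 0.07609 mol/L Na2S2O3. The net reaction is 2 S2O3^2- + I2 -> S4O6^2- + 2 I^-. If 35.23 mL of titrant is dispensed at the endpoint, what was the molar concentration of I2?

0.0599 M

n(Na2S2O3) = 0.07609 x 0.03523 = 0.002681 mol.
From the balanced equation, 2 mol Na2S2O3 reacts with 1 mol I2, so n(I2) = 0.002681 x 1/2 = 0.001340 mol.
[I2] = 0.001340 / 0.02239 L = 0.0599 M.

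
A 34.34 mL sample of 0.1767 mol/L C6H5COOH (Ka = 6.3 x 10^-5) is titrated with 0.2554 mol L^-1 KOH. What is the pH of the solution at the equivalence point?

n(C6H5COOH) = 0.1767 x 0.03434 = 0.006068 mol; V(KOH) at equivalence = 0.006068/0.2554 = 0.02376 L.
At equivalence all the acid is converted to C6H5COO-; total volume = 0.03434 + 0.02376 = 0.05810 L, so [C6H5COO-] = 0.006068/0.05810 = 0.1044 M.
Kb = Kw/Ka = 1.0e-14 / 6.3 x 10^-5 = 1.59e-10.
[OH^-] = sqrt(Kb x [C6H5COO-]) = sqrt(1.59e-10 x 0.1044) = 4.07e-6 M.
pOH = 5.39, so pH = 14.00 - 5.39 = 8.61.

8.61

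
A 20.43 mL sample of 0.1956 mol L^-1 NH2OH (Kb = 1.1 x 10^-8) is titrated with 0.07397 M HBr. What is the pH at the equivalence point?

3.66

n(NH2OH) = 0.1956 x 0.02043 = 0.003996 mol; V(HBr) at equivalence = 0.003996/0.07397 = 0.05402 L.
At equivalence the base is fully converted to NH3OH+; total volume = 0.07445 L, so [NH3OH+] = 0.003996/0.07445 = 0.05367 M.
Ka(NH3OH+) = Kw/Kb = 1.0e-14 / 1.1 x 10^-8 = 9.09e-7.
[H^+] = sqrt(Ka x [NH3OH+]) = sqrt(9.09e-7 x 0.05367) = 0.000221 M.
pH = -log(0.000221) = 3.66.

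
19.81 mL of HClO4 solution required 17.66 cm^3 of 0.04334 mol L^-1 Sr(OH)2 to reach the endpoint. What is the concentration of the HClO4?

0.0773 M

n(Sr(OH)2) delivered = 0.04334 x 0.01766 = 0.0007654 mol.
The reaction is 2 HClO4 + 1 Sr(OH)2, so n(HClO4) = 0.0007654 x 2/1 = 0.001531 mol.
[HClO4] = 0.001531 mol / 0.01981 L = 0.0773 M.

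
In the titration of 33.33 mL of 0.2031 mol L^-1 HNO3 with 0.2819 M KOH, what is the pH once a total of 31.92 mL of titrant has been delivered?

12.53

n(acid) = 0.2031 x 0.03333 = 0.006769 mol; n(KOH) added = 0.2819 x 0.03192 = 0.008998 mol.
Base is in excess by 0.008998 - 0.006769 = 0.002229 mol in a total volume of 0.06525 L.
[OH^-] = 0.002229/0.06525 = 0.03416 M, so pOH = 1.47 and pH = 14.00 - 1.47 = 12.53.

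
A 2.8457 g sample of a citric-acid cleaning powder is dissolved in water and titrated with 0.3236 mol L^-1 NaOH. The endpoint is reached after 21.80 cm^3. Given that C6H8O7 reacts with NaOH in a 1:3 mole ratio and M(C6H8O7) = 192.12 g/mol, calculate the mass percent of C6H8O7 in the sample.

n(NaOH) = 0.3236 x 0.02180 = 0.007054 mol.
n(C6H8O7) = 0.007054 / 3 = 0.002351 mol.
mass of C6H8O7 = 0.002351 x 192.12 = 0.4518 g.
% purity = 0.4518 / 2.8457 x 100 = 15.9%.

15.9%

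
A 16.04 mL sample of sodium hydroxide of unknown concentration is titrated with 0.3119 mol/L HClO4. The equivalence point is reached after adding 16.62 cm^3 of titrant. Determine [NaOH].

0.323 M

n(HClO4) delivered = 0.3119 x 0.01662 = 0.005184 mol.
For a 1:1 reaction, n(NaOH) = 0.005184 mol.
[NaOH] = 0.005184 mol / 0.01604 L = 0.323 M.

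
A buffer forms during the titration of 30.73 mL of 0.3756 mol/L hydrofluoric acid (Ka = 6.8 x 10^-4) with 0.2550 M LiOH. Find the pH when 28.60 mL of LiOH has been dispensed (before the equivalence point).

3.40

Initial n(HF) = 0.3756 x 0.03073 = 0.01154 mol.
n(LiOH) added = 0.2550 x 0.02860 = 0.007293 mol, converting that many moles of HF to F-.
Remaining n(HF) = 0.004249 mol; n(F-) = 0.007293 mol.
By Henderson-Hasselbalch, pH = pKa + log([A^-]/[HA]) = 3.17 + log(0.007293/0.004249) = 3.17 + (+0.23) = 3.40.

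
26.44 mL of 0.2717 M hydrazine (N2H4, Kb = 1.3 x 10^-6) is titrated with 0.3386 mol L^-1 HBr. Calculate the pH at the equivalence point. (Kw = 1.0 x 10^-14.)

4.47

n(N2H4) = 0.2717 x 0.02644 = 0.007184 mol; V(HBr) at equivalence = 0.007184/0.3386 = 0.02122 L.
At equivalence the base is fully converted to N2H5+; total volume = 0.04766 L, so [N2H5+] = 0.007184/0.04766 = 0.1507 M.
Ka(N2H5+) = Kw/Kb = 1.0e-14 / 1.3 x 10^-6 = 7.69e-9.
[H^+] = sqrt(Ka x [N2H5+]) = sqrt(7.69e-9 x 0.1507) = 3.41e-5 M.
pH = -log(3.41e-5) = 4.47.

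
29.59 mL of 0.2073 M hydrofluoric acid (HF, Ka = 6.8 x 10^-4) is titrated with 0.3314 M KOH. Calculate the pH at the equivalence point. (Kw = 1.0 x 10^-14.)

8.14

n(HF) = 0.2073 x 0.02959 = 0.006134 mol; V(KOH) at equivalence = 0.006134/0.3314 = 0.01851 L.
At equivalence all the acid is converted to F-; total volume = 0.02959 + 0.01851 = 0.04810 L, so [F-] = 0.006134/0.04810 = 0.1275 M.
Kb = Kw/Ka = 1.0e-14 / 6.8 x 10^-4 = 1.47e-11.
[OH^-] = sqrt(Kb x [F-]) = sqrt(1.47e-11 x 0.1275) = 1.37e-6 M.
pOH = 5.86, so pH = 14.00 - 5.86 = 8.14.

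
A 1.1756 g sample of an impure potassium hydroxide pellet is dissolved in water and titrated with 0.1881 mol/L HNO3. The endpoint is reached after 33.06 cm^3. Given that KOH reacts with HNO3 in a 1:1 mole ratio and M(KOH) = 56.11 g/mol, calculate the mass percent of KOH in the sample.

n(HNO3) = 0.1881 x 0.03306 = 0.006219 mol.
n(KOH) = 0.006219 / 1 = 0.006219 mol.
mass of KOH = 0.006219 x 56.11 = 0.3489 g.
% purity = 0.3489 / 1.1756 x 100 = 29.7%.

29.7%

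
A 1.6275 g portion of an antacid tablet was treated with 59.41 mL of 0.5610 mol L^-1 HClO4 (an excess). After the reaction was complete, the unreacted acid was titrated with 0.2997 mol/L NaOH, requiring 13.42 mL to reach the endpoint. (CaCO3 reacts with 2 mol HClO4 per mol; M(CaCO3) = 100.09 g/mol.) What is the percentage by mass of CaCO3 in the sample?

Total n(HClO4) added = 0.5610 x 0.05941 = 0.03333 mol.
n(NaOH) used = 0.2997 x 0.01342 = 0.004022 mol, which equals the excess n(HClO4).
So n(HClO4) consumed by the sample = 0.03333 - 0.004022 = 0.02931 mol.
n(CaCO3) = 0.02931 / 2 = 0.01465 mol.
mass CaCO3 = 0.01465 x 100.09 = 1.467 g, so %CaCO3 = 1.467/1.6275 x 100 = 90.1%.

90.1%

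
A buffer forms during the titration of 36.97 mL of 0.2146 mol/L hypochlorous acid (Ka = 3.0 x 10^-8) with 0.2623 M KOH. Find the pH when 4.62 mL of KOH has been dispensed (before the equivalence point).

6.78

Initial n(HClO) = 0.2146 x 0.03697 = 0.007934 mol.
n(KOH) added = 0.2623 x 0.004620 = 0.001212 mol, converting that many moles of HClO to ClO-.
Remaining n(HClO) = 0.006722 mol; n(ClO-) = 0.001212 mol.
By Henderson-Hasselbalch, pH = pKa + log([A^-]/[HA]) = 7.52 + log(0.001212/0.006722) = 7.52 + (-0.74) = 6.78.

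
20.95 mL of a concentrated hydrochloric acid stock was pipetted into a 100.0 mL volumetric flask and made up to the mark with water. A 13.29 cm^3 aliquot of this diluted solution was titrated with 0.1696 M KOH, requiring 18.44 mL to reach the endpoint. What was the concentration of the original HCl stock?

n(KOH) = 0.1696 x 0.01844 = 0.003127 mol.
n(HCl) in the aliquot = 0.003127 mol.
[diluted HCl] = 0.003127 / 0.01329 = 0.2353 M.
Dilution factor = 100.0/20.95 = 4.773, so [stock] = 0.2353 x 4.773 = 1.12 M.

1.12 M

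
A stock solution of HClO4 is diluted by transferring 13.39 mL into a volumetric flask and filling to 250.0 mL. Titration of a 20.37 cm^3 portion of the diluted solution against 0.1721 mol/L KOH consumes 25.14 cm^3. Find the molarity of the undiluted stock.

n(KOH) = 0.1721 x 0.02514 = 0.004327 mol.
n(HClO4) in the aliquot = 0.004327 mol.
[diluted HClO4] = 0.004327 / 0.02037 = 0.2124 M.
Dilution factor = 250.0/13.39 = 18.67, so [stock] = 0.2124 x 18.67 = 3.97 M.

3.97 M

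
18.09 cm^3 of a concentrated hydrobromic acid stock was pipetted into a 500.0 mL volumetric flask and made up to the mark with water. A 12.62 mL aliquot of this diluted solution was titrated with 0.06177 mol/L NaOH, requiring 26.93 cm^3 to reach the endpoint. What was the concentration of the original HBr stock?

3.64 M

n(NaOH) = 0.06177 x 0.02693 = 0.001663 mol.
n(HBr) in the aliquot = 0.001663 mol.
[diluted HBr] = 0.001663 / 0.01262 = 0.1318 M.
Dilution factor = 500.0/18.09 = 27.64, so [stock] = 0.1318 x 27.64 = 3.64 M.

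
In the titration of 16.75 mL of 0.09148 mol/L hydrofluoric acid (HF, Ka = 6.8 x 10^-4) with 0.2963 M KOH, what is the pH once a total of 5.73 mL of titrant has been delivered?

n(acid) = 0.09148 x 0.01675 = 0.001532 mol; n(KOH) added = 0.2963 x 0.005730 = 0.001698 mol.
Base is in excess by 0.001698 - 0.001532 = 0.0001655 mol in a total volume of 0.02248 L.
[OH^-] = 0.0001655/0.02248 = 0.007363 M, so pOH = 2.13 and pH = 14.00 - 2.13 = 11.87.

11.87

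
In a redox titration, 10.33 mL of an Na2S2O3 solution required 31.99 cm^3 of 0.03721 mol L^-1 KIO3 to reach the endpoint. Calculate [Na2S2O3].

0.691 M

n(KIO3) = 0.03721 x 0.03199 = 0.001190 mol.
From the balanced equation, 1 mol KIO3 reacts with 6 mol Na2S2O3, so n(Na2S2O3) = 0.001190 x 6/1 = 0.007142 mol.
[Na2S2O3] = 0.007142 / 0.01033 L = 0.691 M.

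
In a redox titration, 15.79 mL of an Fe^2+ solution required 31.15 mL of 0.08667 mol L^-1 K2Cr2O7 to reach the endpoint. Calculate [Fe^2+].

1.03 M

n(K2Cr2O7) = 0.08667 x 0.03115 = 0.002700 mol.
From the balanced equation, 1 mol K2Cr2O7 reacts with 6 mol Fe^2+, so n(Fe^2+) = 0.002700 x 6/1 = 0.01620 mol.
[Fe^2+] = 0.01620 / 0.01579 L = 1.03 M.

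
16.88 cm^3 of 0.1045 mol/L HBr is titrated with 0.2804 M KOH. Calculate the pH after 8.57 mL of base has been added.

n(acid) = 0.1045 x 0.01688 = 0.001764 mol; n(KOH) added = 0.2804 x 0.008570 = 0.002403 mol.
Base is in excess by 0.002403 - 0.001764 = 0.0006391 mol in a total volume of 0.02545 L.
[OH^-] = 0.0006391/0.02545 = 0.02511 M, so pOH = 1.60 and pH = 14.00 - 1.60 = 12.40.

12.40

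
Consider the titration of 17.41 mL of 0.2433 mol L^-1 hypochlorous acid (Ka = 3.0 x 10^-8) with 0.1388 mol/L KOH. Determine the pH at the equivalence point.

n(HClO) = 0.2433 x 0.01741 = 0.004236 mol; V(KOH) at equivalence = 0.004236/0.1388 = 0.03052 L.
At equivalence all the acid is converted to ClO-; total volume = 0.01741 + 0.03052 = 0.04793 L, so [ClO-] = 0.004236/0.04793 = 0.08838 M.
Kb = Kw/Ka = 1.0e-14 / 3.0 x 10^-8 = 3.33e-7.
[OH^-] = sqrt(Kb x [ClO-]) = sqrt(3.33e-7 x 0.08838) = 0.000172 M.
pOH = 3.77, so pH = 14.00 - 3.77 = 10.23.

10.23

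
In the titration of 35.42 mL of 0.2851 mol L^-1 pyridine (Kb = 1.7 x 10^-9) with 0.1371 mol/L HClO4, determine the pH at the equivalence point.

n(C5H5N) = 0.2851 x 0.03542 = 0.01010 mol; V(HClO4) at equivalence = 0.01010/0.1371 = 0.07366 L.
At equivalence the base is fully converted to C5H5NH+; total volume = 0.1091 L, so [C5H5NH+] = 0.01010/0.1091 = 0.09258 M.
Ka(C5H5NH+) = Kw/Kb = 1.0e-14 / 1.7 x 10^-9 = 5.88e-6.
[H^+] = sqrt(Ka x [C5H5NH+]) = sqrt(5.88e-6 x 0.09258) = 0.000738 M.
pH = -log(0.000738) = 3.13.

3.13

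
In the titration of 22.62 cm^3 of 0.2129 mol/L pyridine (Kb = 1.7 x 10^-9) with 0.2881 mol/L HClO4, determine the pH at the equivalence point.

3.07

n(C5H5N) = 0.2129 x 0.02262 = 0.004816 mol; V(HClO4) at equivalence = 0.004816/0.2881 = 0.01672 L.
At equivalence the base is fully converted to C5H5NH+; total volume = 0.03934 L, so [C5H5NH+] = 0.004816/0.03934 = 0.1224 M.
Ka(C5H5NH+) = Kw/Kb = 1.0e-14 / 1.7 x 10^-9 = 5.88e-6.
[H^+] = sqrt(Ka x [C5H5NH+]) = sqrt(5.88e-6 x 0.1224) = 0.000849 M.
pH = -log(0.000849) = 3.07.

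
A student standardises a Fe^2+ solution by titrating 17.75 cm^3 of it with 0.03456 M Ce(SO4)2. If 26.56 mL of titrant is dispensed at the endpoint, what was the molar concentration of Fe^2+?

0.0517 M

n(Ce(SO4)2) = 0.03456 x 0.02656 = 0.0009179 mol.
From the balanced equation, 1 mol Ce(SO4)2 reacts with 1 mol Fe^2+, so n(Fe^2+) = 0.0009179 x 1/1 = 0.0009179 mol.
[Fe^2+] = 0.0009179 / 0.01775 L = 0.0517 M.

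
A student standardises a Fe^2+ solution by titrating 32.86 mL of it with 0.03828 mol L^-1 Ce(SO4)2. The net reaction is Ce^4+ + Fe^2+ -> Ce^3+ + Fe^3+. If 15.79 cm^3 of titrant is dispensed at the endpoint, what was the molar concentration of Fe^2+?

n(Ce(SO4)2) = 0.03828 x 0.01579 = 0.0006044 mol.
From the balanced equation, 1 mol Ce(SO4)2 reacts with 1 mol Fe^2+, so n(Fe^2+) = 0.0006044 x 1/1 = 0.0006044 mol.
[Fe^2+] = 0.0006044 / 0.03286 L = 0.0184 M.

0.0184 M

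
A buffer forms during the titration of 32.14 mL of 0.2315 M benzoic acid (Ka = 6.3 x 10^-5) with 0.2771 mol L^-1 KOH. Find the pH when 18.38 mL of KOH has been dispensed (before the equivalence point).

Initial n(C6H5COOH) = 0.2315 x 0.03214 = 0.007440 mol.
n(KOH) added = 0.2771 x 0.01838 = 0.005093 mol, converting that many moles of C6H5COOH to C6H5COO-.
Remaining n(C6H5COOH) = 0.002347 mol; n(C6H5COO-) = 0.005093 mol.
By Henderson-Hasselbalch, pH = pKa + log([A^-]/[HA]) = 4.20 + log(0.005093/0.002347) = 4.20 + (+0.34) = 4.54.

4.54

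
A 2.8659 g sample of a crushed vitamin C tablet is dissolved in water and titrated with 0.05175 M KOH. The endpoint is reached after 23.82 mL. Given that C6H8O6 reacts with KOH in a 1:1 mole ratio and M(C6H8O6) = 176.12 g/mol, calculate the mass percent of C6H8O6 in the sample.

n(KOH) = 0.05175 x 0.02382 = 0.001233 mol.
n(C6H8O6) = 0.001233 / 1 = 0.001233 mol.
mass of C6H8O6 = 0.001233 x 176.12 = 0.2171 g.
% purity = 0.2171 / 2.8659 x 100 = 7.58%.

7.58%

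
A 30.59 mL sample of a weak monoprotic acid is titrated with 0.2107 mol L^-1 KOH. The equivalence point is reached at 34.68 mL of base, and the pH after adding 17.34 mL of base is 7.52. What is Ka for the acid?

3.0 x 10^-8

17.34 mL is half of the equivalence volume, so this is the half-equivalence point where [HA] = [A^-].
At half-equivalence pH = pKa, so pKa = 7.52.
Ka = 10^(-7.52) = 3.0 x 10^-8.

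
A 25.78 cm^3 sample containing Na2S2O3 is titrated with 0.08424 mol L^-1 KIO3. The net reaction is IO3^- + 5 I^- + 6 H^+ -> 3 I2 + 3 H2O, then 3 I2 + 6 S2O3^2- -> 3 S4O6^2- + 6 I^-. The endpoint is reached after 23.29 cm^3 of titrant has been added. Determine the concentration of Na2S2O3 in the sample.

0.457 M

n(KIO3) = 0.08424 x 0.02329 = 0.001962 mol.
From the balanced equation, 1 mol KIO3 reacts with 6 mol Na2S2O3, so n(Na2S2O3) = 0.001962 x 6/1 = 0.01177 mol.
[Na2S2O3] = 0.01177 / 0.02578 L = 0.457 M.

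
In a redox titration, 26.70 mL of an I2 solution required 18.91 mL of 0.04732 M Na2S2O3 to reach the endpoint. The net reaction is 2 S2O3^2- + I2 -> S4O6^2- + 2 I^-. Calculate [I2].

n(Na2S2O3) = 0.04732 x 0.01891 = 0.0008948 mol.
From the balanced equation, 2 mol Na2S2O3 reacts with 1 mol I2, so n(I2) = 0.0008948 x 1/2 = 0.0004474 mol.
[I2] = 0.0004474 / 0.02670 L = 0.0168 M.

0.0168 M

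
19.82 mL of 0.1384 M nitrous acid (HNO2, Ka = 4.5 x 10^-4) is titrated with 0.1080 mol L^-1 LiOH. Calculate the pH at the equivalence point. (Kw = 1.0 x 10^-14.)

n(HNO2) = 0.1384 x 0.01982 = 0.002743 mol; V(LiOH) at equivalence = 0.002743/0.1080 = 0.02540 L.
At equivalence all the acid is converted to NO2-; total volume = 0.01982 + 0.02540 = 0.04522 L, so [NO2-] = 0.002743/0.04522 = 0.06066 M.
Kb = Kw/Ka = 1.0e-14 / 4.5 x 10^-4 = 2.22e-11.
[OH^-] = sqrt(Kb x [NO2-]) = sqrt(2.22e-11 x 0.06066) = 1.16e-6 M.
pOH = 5.94, so pH = 14.00 - 5.94 = 8.06.

8.06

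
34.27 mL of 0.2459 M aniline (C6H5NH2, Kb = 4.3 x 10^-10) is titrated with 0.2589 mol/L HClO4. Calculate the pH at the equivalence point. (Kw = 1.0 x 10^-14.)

2.77

n(C6H5NH2) = 0.2459 x 0.03427 = 0.008427 mol; V(HClO4) at equivalence = 0.008427/0.2589 = 0.03255 L.
At equivalence the base is fully converted to C6H5NH3+; total volume = 0.06682 L, so [C6H5NH3+] = 0.008427/0.06682 = 0.1261 M.
Ka(C6H5NH3+) = Kw/Kb = 1.0e-14 / 4.3 x 10^-10 = 2.33e-5.
[H^+] = sqrt(Ka x [C6H5NH3+]) = sqrt(2.33e-5 x 0.1261) = 0.00171 M.
pH = -log(0.00171) = 2.77.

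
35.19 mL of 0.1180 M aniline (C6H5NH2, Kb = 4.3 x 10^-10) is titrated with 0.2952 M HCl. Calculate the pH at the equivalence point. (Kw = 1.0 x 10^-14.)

n(C6H5NH2) = 0.1180 x 0.03519 = 0.004152 mol; V(HCl) at equivalence = 0.004152/0.2952 = 0.01407 L.
At equivalence the base is fully converted to C6H5NH3+; total volume = 0.04926 L, so [C6H5NH3+] = 0.004152/0.04926 = 0.08430 M.
Ka(C6H5NH3+) = Kw/Kb = 1.0e-14 / 4.3 x 10^-10 = 2.33e-5.
[H^+] = sqrt(Ka x [C6H5NH3+]) = sqrt(2.33e-5 x 0.08430) = 0.00140 M.
pH = -log(0.00140) = 2.85.

2.85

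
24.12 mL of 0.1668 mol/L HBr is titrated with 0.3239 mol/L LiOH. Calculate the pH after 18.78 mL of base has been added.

n(acid) = 0.1668 x 0.02412 = 0.004023 mol; n(LiOH) added = 0.3239 x 0.01878 = 0.006083 mol.
Base is in excess by 0.006083 - 0.004023 = 0.002060 mol in a total volume of 0.04290 L.
[OH^-] = 0.002060/0.04290 = 0.04801 M, so pOH = 1.32 and pH = 14.00 - 1.32 = 12.68.

12.68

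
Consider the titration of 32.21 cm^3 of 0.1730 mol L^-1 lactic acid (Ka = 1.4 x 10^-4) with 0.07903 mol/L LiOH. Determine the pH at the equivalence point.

8.29

n(HC3H5O3) = 0.1730 x 0.03221 = 0.005572 mol; V(LiOH) at equivalence = 0.005572/0.07903 = 0.07051 L.
At equivalence all the acid is converted to C3H5O3-; total volume = 0.03221 + 0.07051 = 0.1027 L, so [C3H5O3-] = 0.005572/0.1027 = 0.05425 M.
Kb = Kw/Ka = 1.0e-14 / 1.4 x 10^-4 = 7.14e-11.
[OH^-] = sqrt(Kb x [C3H5O3-]) = sqrt(7.14e-11 x 0.05425) = 1.97e-6 M.
pOH = 5.71, so pH = 14.00 - 5.71 = 8.29.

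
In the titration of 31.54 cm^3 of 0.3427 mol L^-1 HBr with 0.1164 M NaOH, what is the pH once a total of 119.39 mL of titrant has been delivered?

12.31

n(acid) = 0.3427 x 0.03154 = 0.01081 mol; n(NaOH) added = 0.1164 x 0.1194 = 0.01390 mol.
Base is in excess by 0.01390 - 0.01081 = 0.003088 mol in a total volume of 0.1509 L.
[OH^-] = 0.003088/0.1509 = 0.02046 M, so pOH = 1.69 and pH = 14.00 - 1.69 = 12.31.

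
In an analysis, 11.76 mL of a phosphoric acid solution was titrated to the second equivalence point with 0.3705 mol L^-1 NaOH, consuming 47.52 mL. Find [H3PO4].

0.749 M

n(NaOH) = 0.3705 x 0.04752 = 0.01761 mol.
At the second equivalence point, 2 mol OH^- react per mol H3PO4, so n(H3PO4) = 0.01761 / 2 = 0.008803 mol.
[H3PO4] = 0.008803 / 0.01176 L = 0.749 M.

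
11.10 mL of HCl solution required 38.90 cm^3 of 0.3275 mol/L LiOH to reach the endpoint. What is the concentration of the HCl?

1.15 M

n(LiOH) delivered = 0.3275 x 0.03890 = 0.01274 mol.
For a 1:1 reaction, n(HCl) = 0.01274 mol.
[HCl] = 0.01274 mol / 0.01110 L = 1.15 M.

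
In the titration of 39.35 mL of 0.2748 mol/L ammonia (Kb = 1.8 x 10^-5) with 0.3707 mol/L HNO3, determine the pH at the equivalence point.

5.03

n(NH3) = 0.2748 x 0.03935 = 0.01081 mol; V(HNO3) at equivalence = 0.01081/0.3707 = 0.02917 L.
At equivalence the base is fully converted to NH4+; total volume = 0.06852 L, so [NH4+] = 0.01081/0.06852 = 0.1578 M.
Ka(NH4+) = Kw/Kb = 1.0e-14 / 1.8 x 10^-5 = 5.56e-10.
[H^+] = sqrt(Ka x [NH4+]) = sqrt(5.56e-10 x 0.1578) = 9.36e-6 M.
pH = -log(9.36e-6) = 5.03.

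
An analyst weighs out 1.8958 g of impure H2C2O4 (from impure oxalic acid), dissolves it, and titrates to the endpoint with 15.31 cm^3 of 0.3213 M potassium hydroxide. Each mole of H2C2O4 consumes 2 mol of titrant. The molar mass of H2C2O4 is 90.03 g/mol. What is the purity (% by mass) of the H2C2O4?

n(KOH) = 0.3213 x 0.01531 = 0.004919 mol.
n(H2C2O4) = 0.004919 / 2 = 0.002460 mol.
mass of H2C2O4 = 0.002460 x 90.03 = 0.2214 g.
% purity = 0.2214 / 1.8958 x 100 = 11.7%.

11.7%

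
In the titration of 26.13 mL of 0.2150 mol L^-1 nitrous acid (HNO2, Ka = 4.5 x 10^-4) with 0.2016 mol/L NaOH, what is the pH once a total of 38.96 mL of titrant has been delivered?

12.54

n(acid) = 0.2150 x 0.02613 = 0.005618 mol; n(NaOH) added = 0.2016 x 0.03896 = 0.007854 mol.
Base is in excess by 0.007854 - 0.005618 = 0.002236 mol in a total volume of 0.06509 L.
[OH^-] = 0.002236/0.06509 = 0.03436 M, so pOH = 1.46 and pH = 14.00 - 1.46 = 12.54.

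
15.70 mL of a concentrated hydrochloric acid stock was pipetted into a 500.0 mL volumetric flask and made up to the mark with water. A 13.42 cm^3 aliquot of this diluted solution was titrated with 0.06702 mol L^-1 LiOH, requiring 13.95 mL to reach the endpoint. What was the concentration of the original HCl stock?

n(LiOH) = 0.06702 x 0.01395 = 0.0009349 mol.
n(HCl) in the aliquot = 0.0009349 mol.
[diluted HCl] = 0.0009349 / 0.01342 = 0.06967 M.
Dilution factor = 500.0/15.70 = 31.85, so [stock] = 0.06967 x 31.85 = 2.22 M.

2.22 M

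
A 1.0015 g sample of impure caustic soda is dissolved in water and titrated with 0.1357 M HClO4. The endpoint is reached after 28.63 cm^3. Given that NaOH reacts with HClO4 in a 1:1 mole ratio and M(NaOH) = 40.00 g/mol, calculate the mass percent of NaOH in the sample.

n(HClO4) = 0.1357 x 0.02863 = 0.003885 mol.
n(NaOH) = 0.003885 / 1 = 0.003885 mol.
mass of NaOH = 0.003885 x 40.00 = 0.1554 g.
% purity = 0.1554 / 1.0015 x 100 = 15.5%.

15.5%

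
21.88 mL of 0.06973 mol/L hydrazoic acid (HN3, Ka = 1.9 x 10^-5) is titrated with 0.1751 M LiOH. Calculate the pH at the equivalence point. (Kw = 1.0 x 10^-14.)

8.71

n(HN3) = 0.06973 x 0.02188 = 0.001526 mol; V(LiOH) at equivalence = 0.001526/0.1751 = 0.008713 L.
At equivalence all the acid is converted to N3-; total volume = 0.02188 + 0.008713 = 0.03059 L, so [N3-] = 0.001526/0.03059 = 0.04987 M.
Kb = Kw/Ka = 1.0e-14 / 1.9 x 10^-5 = 5.26e-10.
[OH^-] = sqrt(Kb x [N3-]) = sqrt(5.26e-10 x 0.04987) = 5.12e-6 M.
pOH = 5.29, so pH = 14.00 - 5.29 = 8.71.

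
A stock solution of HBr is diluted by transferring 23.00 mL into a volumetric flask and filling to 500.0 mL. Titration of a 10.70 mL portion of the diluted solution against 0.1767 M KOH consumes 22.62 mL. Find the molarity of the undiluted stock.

8.12 M

n(KOH) = 0.1767 x 0.02262 = 0.003997 mol.
n(HBr) in the aliquot = 0.003997 mol.
[diluted HBr] = 0.003997 / 0.01070 = 0.3735 M.
Dilution factor = 500.0/23.00 = 21.74, so [stock] = 0.3735 x 21.74 = 8.12 M.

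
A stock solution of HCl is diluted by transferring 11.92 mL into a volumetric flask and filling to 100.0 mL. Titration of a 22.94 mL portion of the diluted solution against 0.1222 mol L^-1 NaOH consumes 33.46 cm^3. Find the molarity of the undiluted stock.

n(NaOH) = 0.1222 x 0.03346 = 0.004089 mol.
n(HCl) in the aliquot = 0.004089 mol.
[diluted HCl] = 0.004089 / 0.02294 = 0.1782 M.
Dilution factor = 100.0/11.92 = 8.389, so [stock] = 0.1782 x 8.389 = 1.50 M.

1.50 M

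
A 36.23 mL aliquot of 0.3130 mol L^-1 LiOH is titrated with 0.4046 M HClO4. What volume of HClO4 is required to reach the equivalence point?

28.0 mL

n(LiOH) = 0.3130 mol/L x 0.03623 L = 0.01134 mol.
At equivalence n(HClO4) = n(LiOH) = 0.01134 mol.
V(HClO4) = 0.01134 / 0.4046 = 0.02803 L = 28.0 mL.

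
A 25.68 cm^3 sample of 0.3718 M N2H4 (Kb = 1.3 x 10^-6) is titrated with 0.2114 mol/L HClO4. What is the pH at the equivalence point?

4.49

n(N2H4) = 0.3718 x 0.02568 = 0.009548 mol; V(HClO4) at equivalence = 0.009548/0.2114 = 0.04516 L.
At equivalence the base is fully converted to N2H5+; total volume = 0.07084 L, so [N2H5+] = 0.009548/0.07084 = 0.1348 M.
Ka(N2H5+) = Kw/Kb = 1.0e-14 / 1.3 x 10^-6 = 7.69e-9.
[H^+] = sqrt(Ka x [N2H5+]) = sqrt(7.69e-9 x 0.1348) = 3.22e-5 M.
pH = -log(3.22e-5) = 4.49.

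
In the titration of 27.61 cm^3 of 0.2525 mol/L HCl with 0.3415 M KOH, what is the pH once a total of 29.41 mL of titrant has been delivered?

12.73

n(acid) = 0.2525 x 0.02761 = 0.006972 mol; n(KOH) added = 0.3415 x 0.02941 = 0.01004 mol.
Base is in excess by 0.01004 - 0.006972 = 0.003072 mol in a total volume of 0.05702 L.
[OH^-] = 0.003072/0.05702 = 0.05388 M, so pOH = 1.27 and pH = 14.00 - 1.27 = 12.73.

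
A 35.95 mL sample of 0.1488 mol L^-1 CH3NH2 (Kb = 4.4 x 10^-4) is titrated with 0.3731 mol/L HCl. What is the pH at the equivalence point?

n(CH3NH2) = 0.1488 x 0.03595 = 0.005349 mol; V(HCl) at equivalence = 0.005349/0.3731 = 0.01434 L.
At equivalence the base is fully converted to CH3NH3+; total volume = 0.05029 L, so [CH3NH3+] = 0.005349/0.05029 = 0.1064 M.
Ka(CH3NH3+) = Kw/Kb = 1.0e-14 / 4.4 x 10^-4 = 2.27e-11.
[H^+] = sqrt(Ka x [CH3NH3+]) = sqrt(2.27e-11 x 0.1064) = 1.55e-6 M.
pH = -log(1.55e-6) = 5.81.

5.81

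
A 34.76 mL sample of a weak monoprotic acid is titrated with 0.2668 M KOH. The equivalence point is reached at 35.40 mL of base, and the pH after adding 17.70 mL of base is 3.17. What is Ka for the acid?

6.8 x 10^-4

17.70 mL is half of the equivalence volume, so this is the half-equivalence point where [HA] = [A^-].
At half-equivalence pH = pKa, so pKa = 3.17.
Ka = 10^(-3.17) = 6.8 x 10^-4.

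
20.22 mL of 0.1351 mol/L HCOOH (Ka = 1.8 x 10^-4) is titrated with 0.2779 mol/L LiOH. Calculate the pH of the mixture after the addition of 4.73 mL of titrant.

3.71

Initial n(HCOOH) = 0.1351 x 0.02022 = 0.002732 mol.
n(LiOH) added = 0.2779 x 0.004730 = 0.001314 mol, converting that many moles of HCOOH to HCOO-.
Remaining n(HCOOH) = 0.001417 mol; n(HCOO-) = 0.001314 mol.
By Henderson-Hasselbalch, pH = pKa + log([A^-]/[HA]) = 3.74 + log(0.001314/0.001417) = 3.74 + (-0.03) = 3.71.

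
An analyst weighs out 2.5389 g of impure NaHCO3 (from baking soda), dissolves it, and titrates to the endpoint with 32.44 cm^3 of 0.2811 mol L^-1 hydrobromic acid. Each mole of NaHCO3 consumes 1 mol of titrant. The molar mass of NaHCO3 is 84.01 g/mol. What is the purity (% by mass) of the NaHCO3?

30.2%

n(HBr) = 0.2811 x 0.03244 = 0.009119 mol.
n(NaHCO3) = 0.009119 / 1 = 0.009119 mol.
mass of NaHCO3 = 0.009119 x 84.01 = 0.7661 g.
% purity = 0.7661 / 2.5389 x 100 = 30.2%.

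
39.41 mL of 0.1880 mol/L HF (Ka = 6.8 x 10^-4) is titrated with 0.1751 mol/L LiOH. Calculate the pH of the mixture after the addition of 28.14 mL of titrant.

3.47

Initial n(HF) = 0.1880 x 0.03941 = 0.007409 mol.
n(LiOH) added = 0.1751 x 0.02814 = 0.004927 mol, converting that many moles of HF to F-.
Remaining n(HF) = 0.002482 mol; n(F-) = 0.004927 mol.
By Henderson-Hasselbalch, pH = pKa + log([A^-]/[HA]) = 3.17 + log(0.004927/0.002482) = 3.17 + (+0.30) = 3.47.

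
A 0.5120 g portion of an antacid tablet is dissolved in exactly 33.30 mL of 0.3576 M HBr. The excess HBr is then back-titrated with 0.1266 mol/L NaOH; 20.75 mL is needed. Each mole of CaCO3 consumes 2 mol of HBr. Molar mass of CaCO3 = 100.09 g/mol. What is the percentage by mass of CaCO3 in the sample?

Total n(HBr) added = 0.3576 x 0.03330 = 0.01191 mol.
n(NaOH) used = 0.1266 x 0.02075 = 0.002627 mol, which equals the excess n(HBr).
So n(HBr) consumed by the sample = 0.01191 - 0.002627 = 0.009281 mol.
n(CaCO3) = 0.009281 / 2 = 0.004641 mol.
mass CaCO3 = 0.004641 x 100.09 = 0.4645 g, so %CaCO3 = 0.4645/0.5120 x 100 = 90.7%.

90.7%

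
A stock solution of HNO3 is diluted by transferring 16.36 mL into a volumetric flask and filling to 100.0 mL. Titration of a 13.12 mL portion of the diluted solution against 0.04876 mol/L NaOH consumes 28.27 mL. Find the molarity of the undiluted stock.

n(NaOH) = 0.04876 x 0.02827 = 0.001378 mol.
n(HNO3) in the aliquot = 0.001378 mol.
[diluted HNO3] = 0.001378 / 0.01312 = 0.1051 M.
Dilution factor = 100.0/16.36 = 6.112, so [stock] = 0.1051 x 6.112 = 0.642 M.

0.642 M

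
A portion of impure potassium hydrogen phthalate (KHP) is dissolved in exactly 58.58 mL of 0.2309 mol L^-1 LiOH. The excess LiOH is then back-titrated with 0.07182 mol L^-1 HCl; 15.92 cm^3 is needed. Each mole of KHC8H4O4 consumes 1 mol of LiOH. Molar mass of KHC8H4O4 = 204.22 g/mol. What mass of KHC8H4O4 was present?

Total n(LiOH) added = 0.2309 x 0.05858 = 0.01353 mol.
n(HCl) used = 0.07182 x 0.01592 = 0.001143 mol, which equals the excess n(LiOH).
So n(LiOH) consumed by the sample = 0.01353 - 0.001143 = 0.01238 mol.
n(KHC8H4O4) = 0.01238 / 1 = 0.01238 mol.
mass = 0.01238 mol x 204.22 g/mol = 2.53 g.

2.53 g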